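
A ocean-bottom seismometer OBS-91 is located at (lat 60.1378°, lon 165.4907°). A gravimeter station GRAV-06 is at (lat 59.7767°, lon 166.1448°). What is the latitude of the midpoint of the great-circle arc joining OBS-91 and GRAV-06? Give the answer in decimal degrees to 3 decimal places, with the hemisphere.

59.958°N

Bx = cos φ₂ cos Δλ = 0.503339,  By = cos φ₂ sin Δλ = 0.005746
φₘ = atan2(sin φ₁ + sin φ₂, √((cos φ₁ + Bx)² + By²)) = 59.95765°
λₘ = λ₁ + atan2(By, cos φ₁ + Bx) = 165.81953°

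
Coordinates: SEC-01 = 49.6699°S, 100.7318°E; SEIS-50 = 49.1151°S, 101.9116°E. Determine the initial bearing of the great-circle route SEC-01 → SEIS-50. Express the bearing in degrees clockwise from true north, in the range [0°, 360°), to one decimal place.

Δλ = 1.1798°
y = sin Δλ · cos φ₂ = 0.013477
x = cos φ₁ sin φ₂ − sin φ₁ cos φ₂ cos Δλ = 0.009577
θ = atan2(y, x) = 54.6012° → 54.6012° (mod 360°)

54.6°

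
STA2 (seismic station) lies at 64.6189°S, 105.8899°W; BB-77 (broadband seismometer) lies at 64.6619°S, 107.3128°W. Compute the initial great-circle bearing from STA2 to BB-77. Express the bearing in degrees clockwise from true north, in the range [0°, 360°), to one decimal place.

Δλ = -1.4229°
y = sin Δλ · cos φ₂ = -0.010627
x = cos φ₁ sin φ₂ − sin φ₁ cos φ₂ cos Δλ = -0.000870
θ = atan2(y, x) = -94.6787° → 265.3213° (mod 360°)

265.3°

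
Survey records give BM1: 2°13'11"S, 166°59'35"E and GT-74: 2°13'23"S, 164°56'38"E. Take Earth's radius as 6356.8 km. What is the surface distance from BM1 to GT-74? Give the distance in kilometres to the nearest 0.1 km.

BM1: φ = -2.21972°, λ = +166.99306°
GT-74: φ = -2.22306°, λ = +164.94389°
Δφ = -0.0033°,  Δλ = -2.0492°
a = sin²(Δφ/2) + cos φ₁ cos φ₂ sin²(Δλ/2) = 0.000319
c = 2·arcsin(√a) = 0.035738 rad = 2.0476°
d = R·c = 6356.8 × 0.035738 = 227.2 km

227.2 km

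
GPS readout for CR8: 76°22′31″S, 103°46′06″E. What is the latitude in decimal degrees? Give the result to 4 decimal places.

76.3753°S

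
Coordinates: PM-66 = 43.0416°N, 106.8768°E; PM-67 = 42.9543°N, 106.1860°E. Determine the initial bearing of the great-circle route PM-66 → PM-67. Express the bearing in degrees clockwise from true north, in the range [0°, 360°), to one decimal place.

260.4°

Δλ = -0.6908°
y = sin Δλ · cos φ₂ = -0.008824
x = cos φ₁ sin φ₂ − sin φ₁ cos φ₂ cos Δλ = -0.001487
θ = atan2(y, x) = -99.5677° → 260.4323° (mod 360°)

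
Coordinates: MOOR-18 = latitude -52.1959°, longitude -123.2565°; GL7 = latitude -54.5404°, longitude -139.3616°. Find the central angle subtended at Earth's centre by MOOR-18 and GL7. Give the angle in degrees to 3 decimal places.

9.867°

Δφ = -2.3445°,  Δλ = -16.1051°
a = sin²(Δφ/2) + cos φ₁ cos φ₂ sin²(Δλ/2) = 0.007396
c = 2·arcsin(√a) = 0.172217 rad = 9.8673°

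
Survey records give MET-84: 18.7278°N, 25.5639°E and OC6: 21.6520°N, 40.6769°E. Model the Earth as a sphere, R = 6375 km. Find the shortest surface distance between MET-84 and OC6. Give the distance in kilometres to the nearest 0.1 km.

1610.6 km

Δφ = 2.9242°,  Δλ = 15.1130°
a = sin²(Δφ/2) + cos φ₁ cos φ₂ sin²(Δλ/2) = 0.015873
c = 2·arcsin(√a) = 0.252649 rad = 14.4757°
d = R·c = 6375 × 0.252649 = 1610.6 km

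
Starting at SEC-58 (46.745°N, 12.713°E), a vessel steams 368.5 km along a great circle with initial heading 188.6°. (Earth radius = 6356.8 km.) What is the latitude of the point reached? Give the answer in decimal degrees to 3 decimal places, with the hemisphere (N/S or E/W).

δ = d/R = 368.5/6356.8 = 0.057969 rad
φ₂ = arcsin(sin φ₁ cos δ + cos φ₁ sin δ cos θ)
   = arcsin(0.72831·0.99832 + 0.68525·0.05794·-0.98876) = 43.45882°
λ₂ = λ₁ + atan2(sin θ sin δ cos φ₁, cos δ − sin φ₁ sin φ₂) = 12.02913°

43.459°N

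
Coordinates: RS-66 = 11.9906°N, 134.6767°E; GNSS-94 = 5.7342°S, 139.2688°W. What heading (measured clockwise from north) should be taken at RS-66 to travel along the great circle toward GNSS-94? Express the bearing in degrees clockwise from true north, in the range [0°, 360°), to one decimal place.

Δλ = 86.0545°
y = sin Δλ · cos φ₂ = 0.992638
x = cos φ₁ sin φ₂ − sin φ₁ cos φ₂ cos Δλ = -0.111957
θ = atan2(y, x) = 96.4350° → 96.4350° (mod 360°)

96.4°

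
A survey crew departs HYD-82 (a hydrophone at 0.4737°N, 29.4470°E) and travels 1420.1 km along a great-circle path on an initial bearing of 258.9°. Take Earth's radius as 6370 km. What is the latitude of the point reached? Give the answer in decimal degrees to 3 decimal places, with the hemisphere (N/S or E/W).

δ = d/R = 1420.1/6370 = 0.222936 rad
φ₂ = arcsin(sin φ₁ cos δ + cos φ₁ sin δ cos θ)
   = arcsin(0.00827·0.97525 + 0.99997·0.22109·-0.19252) = -1.97715°
λ₂ = λ₁ + atan2(sin θ sin δ cos φ₁, cos δ − sin φ₁ sin φ₂) = 16.90902°

1.977°S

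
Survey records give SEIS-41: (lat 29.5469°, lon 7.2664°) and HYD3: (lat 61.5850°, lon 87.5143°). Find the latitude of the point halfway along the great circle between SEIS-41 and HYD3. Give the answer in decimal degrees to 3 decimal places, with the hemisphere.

Bx = cos φ₂ cos Δλ = 0.080603,  By = cos φ₂ sin Δλ = 0.468978
φₘ = atan2(sin φ₁ + sin φ₂, √((cos φ₁ + Bx)² + By²)) = 52.32513°
λₘ = λ₁ + atan2(By, cos φ₁ + Bx) = 33.52689°

52.325°N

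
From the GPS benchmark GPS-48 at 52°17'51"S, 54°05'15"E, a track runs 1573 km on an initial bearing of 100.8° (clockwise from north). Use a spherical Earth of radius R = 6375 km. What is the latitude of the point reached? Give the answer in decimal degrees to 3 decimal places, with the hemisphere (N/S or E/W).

GPS-48: φ = -52.29750°, λ = +54.08750°
δ = d/R = 1573/6375 = 0.246745 rad
φ₂ = arcsin(sin φ₁ cos δ + cos φ₁ sin δ cos θ)
   = arcsin(-0.79120·0.96971 + 0.61156·0.24425·-0.18738) = -52.67635°
λ₂ = λ₁ + atan2(sin θ sin δ cos φ₁, cos δ − sin φ₁ sin φ₂) = 77.39746°

52.676°S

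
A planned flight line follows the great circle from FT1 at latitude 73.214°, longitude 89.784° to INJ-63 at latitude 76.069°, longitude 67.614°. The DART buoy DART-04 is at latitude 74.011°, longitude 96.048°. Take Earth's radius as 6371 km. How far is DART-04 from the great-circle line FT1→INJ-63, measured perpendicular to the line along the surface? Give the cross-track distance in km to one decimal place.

193.0 km

δ₁₃ = central angle FT1→DART-04 = 0.033815 rad  (haversine)
θ₁₃ = bearing FT1→DART-04 = 62.742°,  θ₁₂ = bearing FT1→INJ-63 = 306.347°
dₓₜ = R·arcsin(sin δ₁₃ · sin(θ₁₃ − θ₁₂)) = 6371·arcsin(0.03381·sin(-243.604°)) = 192.970 km
|dₓₜ| = 192.970 km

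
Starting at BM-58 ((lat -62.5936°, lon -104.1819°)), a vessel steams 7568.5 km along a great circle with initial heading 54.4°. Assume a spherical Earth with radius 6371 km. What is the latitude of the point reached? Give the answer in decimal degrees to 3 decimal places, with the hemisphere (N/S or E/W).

4.765°S

δ = d/R = 7568.5/6371 = 1.187961 rad
φ₂ = arcsin(sin φ₁ cos δ + cos φ₁ sin δ cos θ)
   = arcsin(-0.88776·0.37355 + 0.46030·0.92761·0.58212) = -4.76520°
λ₂ = λ₁ + atan2(sin θ sin δ cos φ₁, cos δ − sin φ₁ sin φ₂) = -54.99410°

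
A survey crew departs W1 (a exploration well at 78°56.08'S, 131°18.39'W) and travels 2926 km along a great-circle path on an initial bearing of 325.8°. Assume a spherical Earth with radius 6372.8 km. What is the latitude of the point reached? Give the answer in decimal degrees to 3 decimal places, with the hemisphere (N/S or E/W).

54.039°S

W1: φ = -78.93467°, λ = -131.30650°
δ = d/R = 2926/6372.8 = 0.459139 rad
φ₂ = arcsin(sin φ₁ cos δ + cos φ₁ sin δ cos θ)
   = arcsin(-0.98141·0.89643 + 0.19193·0.44318·0.82708) = -54.03920°
λ₂ = λ₁ + atan2(sin θ sin δ cos φ₁, cos δ − sin φ₁ sin φ₂) = -156.40636°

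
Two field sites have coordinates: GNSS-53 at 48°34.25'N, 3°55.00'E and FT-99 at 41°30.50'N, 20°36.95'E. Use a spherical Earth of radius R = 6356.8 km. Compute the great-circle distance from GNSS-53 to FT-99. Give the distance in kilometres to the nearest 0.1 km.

1520.9 km

GNSS-53: φ = +48.57083°, λ = +3.91667°
FT-99: φ = +41.50833°, λ = +20.61583°
Δφ = -7.0625°,  Δλ = 16.6992°
a = sin²(Δφ/2) + cos φ₁ cos φ₂ sin²(Δλ/2) = 0.014242
c = 2·arcsin(√a) = 0.239254 rad = 13.7082°
d = R·c = 6356.8 × 0.239254 = 1520.9 km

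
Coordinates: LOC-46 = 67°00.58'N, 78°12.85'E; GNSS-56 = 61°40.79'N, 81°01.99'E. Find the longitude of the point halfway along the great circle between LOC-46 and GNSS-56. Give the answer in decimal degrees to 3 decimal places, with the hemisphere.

79.760°E

LOC-46: φ = +67.00967°, λ = +78.21417°
GNSS-56: φ = +61.67983°, λ = +81.03317°
Bx = cos φ₂ cos Δλ = 0.473824,  By = cos φ₂ sin Δλ = 0.023331
φₘ = atan2(sin φ₁ + sin φ₂, √((cos φ₁ + Bx)² + By²)) = 64.35145°
λₘ = λ₁ + atan2(By, cos φ₁ + Bx) = 79.76028°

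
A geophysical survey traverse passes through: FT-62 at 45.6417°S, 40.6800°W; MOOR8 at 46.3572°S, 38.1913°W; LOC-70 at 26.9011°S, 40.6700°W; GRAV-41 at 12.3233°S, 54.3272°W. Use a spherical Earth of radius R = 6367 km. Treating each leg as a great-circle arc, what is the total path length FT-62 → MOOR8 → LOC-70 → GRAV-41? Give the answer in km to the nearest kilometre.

FT-62→MOOR8: c = 0.032654 rad, d = 207.91 km
MOOR8→LOC-70: c = 0.341298 rad, d = 2173.04 km
LOC-70→GRAV-41: c = 0.338743 rad, d = 2156.78 km
Total = 207.91 + 2173.04 + 2156.78 = 4537.73 km

4538 km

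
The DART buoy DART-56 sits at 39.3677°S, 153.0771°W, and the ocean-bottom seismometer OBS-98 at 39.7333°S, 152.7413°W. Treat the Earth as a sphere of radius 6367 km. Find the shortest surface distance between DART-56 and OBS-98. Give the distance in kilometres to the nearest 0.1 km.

49.8 km

Δφ = -0.3656°,  Δλ = 0.3358°
a = sin²(Δφ/2) + cos φ₁ cos φ₂ sin²(Δλ/2) = 0.000015
c = 2·arcsin(√a) = 0.007819 rad = 0.4480°
d = R·c = 6367 × 0.007819 = 49.8 km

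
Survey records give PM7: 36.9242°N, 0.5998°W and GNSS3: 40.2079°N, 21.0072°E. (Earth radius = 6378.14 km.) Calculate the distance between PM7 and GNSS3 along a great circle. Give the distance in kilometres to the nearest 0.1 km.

1910.8 km

Δφ = 3.2837°,  Δλ = 21.6070°
a = sin²(Δφ/2) + cos φ₁ cos φ₂ sin²(Δλ/2) = 0.022271
c = 2·arcsin(√a) = 0.299592 rad = 17.1653°
d = R·c = 6378.14 × 0.299592 = 1910.8 km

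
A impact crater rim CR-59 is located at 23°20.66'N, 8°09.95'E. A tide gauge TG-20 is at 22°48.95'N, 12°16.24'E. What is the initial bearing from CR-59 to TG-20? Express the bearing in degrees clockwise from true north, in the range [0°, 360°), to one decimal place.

97.2°

CR-59: φ = +23.34433°, λ = +8.16583°
TG-20: φ = +22.81583°, λ = +12.27067°
Δλ = 4.1048°
y = sin Δλ · cos φ₂ = 0.065981
x = cos φ₁ sin φ₂ − sin φ₁ cos φ₂ cos Δλ = -0.008287
θ = atan2(y, x) = 97.1587° → 97.1587° (mod 360°)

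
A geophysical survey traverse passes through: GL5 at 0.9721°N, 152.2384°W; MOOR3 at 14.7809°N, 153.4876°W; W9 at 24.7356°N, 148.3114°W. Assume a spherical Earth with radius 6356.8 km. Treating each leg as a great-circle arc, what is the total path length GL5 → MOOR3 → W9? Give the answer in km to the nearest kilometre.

2767 km

GL5→MOOR3: c = 0.241970 rad, d = 1538.15 km
MOOR3→W9: c = 0.193364 rad, d = 1229.17 km
Total = 1538.15 + 1229.17 = 2767.33 km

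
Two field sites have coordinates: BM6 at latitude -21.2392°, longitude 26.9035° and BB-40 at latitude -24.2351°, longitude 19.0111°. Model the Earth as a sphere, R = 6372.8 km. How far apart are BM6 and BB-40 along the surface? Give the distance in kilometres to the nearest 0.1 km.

875.3 km

Δφ = -2.9959°,  Δλ = -7.8924°
a = sin²(Δφ/2) + cos φ₁ cos φ₂ sin²(Δλ/2) = 0.004709
c = 2·arcsin(√a) = 0.137349 rad = 7.8695°
d = R·c = 6372.8 × 0.137349 = 875.3 km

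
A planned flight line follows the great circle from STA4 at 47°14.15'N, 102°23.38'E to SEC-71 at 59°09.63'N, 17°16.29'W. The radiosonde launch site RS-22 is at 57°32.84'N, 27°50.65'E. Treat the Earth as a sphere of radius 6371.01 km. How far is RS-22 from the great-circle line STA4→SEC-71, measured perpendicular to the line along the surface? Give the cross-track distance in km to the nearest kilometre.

1368 km

STA4: φ = +47.23583°, λ = +102.38967°
SEC-71: φ = +59.16050°, λ = -17.27150°
RS-22: φ = +57.54733°, λ = +27.84417°
δ₁₃ = central angle STA4→RS-22 = 0.771891 rad  (haversine)
θ₁₃ = bearing STA4→RS-22 = 312.139°,  θ₁₂ = bearing STA4→SEC-71 = 329.925°
dₓₜ = R·arcsin(sin δ₁₃ · sin(θ₁₃ − θ₁₂)) = 6371.01·arcsin(0.69749·sin(-17.785°)) = -1367.819 km
|dₓₜ| = 1367.819 km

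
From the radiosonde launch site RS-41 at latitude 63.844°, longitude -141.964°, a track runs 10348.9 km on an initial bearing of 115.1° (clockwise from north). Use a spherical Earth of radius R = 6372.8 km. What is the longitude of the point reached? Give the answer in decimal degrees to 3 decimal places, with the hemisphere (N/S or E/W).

73.497°W

δ = d/R = 10348.9/6372.8 = 1.623917 rad
φ₂ = arcsin(sin φ₁ cos δ + cos φ₁ sin δ cos θ)
   = arcsin(0.89760·-0.05310 + 0.44082·0.99859·-0.42420) = -13.55562°
λ₂ = λ₁ + atan2(sin θ sin δ cos φ₁, cos δ − sin φ₁ sin φ₂) = -73.49732°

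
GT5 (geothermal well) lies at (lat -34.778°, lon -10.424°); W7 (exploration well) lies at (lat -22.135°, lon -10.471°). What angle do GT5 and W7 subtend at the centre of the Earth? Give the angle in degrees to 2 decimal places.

Δφ = 12.6430°,  Δλ = -0.0470°
a = sin²(Δφ/2) + cos φ₁ cos φ₂ sin²(Δλ/2) = 0.012124
c = 2·arcsin(√a) = 0.220663 rad = 12.6431°

12.64°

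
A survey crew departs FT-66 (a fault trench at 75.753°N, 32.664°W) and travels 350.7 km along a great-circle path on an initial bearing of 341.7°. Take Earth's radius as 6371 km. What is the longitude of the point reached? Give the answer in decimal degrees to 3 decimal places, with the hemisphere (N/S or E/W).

δ = d/R = 350.7/6371 = 0.055046 rad
φ₂ = arcsin(sin φ₁ cos δ + cos φ₁ sin δ cos θ)
   = arcsin(0.96924·0.99849 + 0.24610·0.05502·0.94943) = 78.70482°
λ₂ = λ₁ + atan2(sin θ sin δ cos φ₁, cos δ − sin φ₁ sin φ₂) = -37.72413°

37.724°W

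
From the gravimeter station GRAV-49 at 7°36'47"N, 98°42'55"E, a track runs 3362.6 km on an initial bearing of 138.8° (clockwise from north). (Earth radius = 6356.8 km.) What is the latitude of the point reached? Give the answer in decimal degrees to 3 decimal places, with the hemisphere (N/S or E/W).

GRAV-49: φ = +7.61306°, λ = +98.71528°
δ = d/R = 3362.6/6356.8 = 0.528977 rad
φ₂ = arcsin(sin φ₁ cos δ + cos φ₁ sin δ cos θ)
   = arcsin(0.13248·0.86332 + 0.99119·0.50465·-0.75241) = -15.18784°
λ₂ = λ₁ + atan2(sin θ sin δ cos φ₁, cos δ − sin φ₁ sin φ₂) = 118.86279°

15.188°S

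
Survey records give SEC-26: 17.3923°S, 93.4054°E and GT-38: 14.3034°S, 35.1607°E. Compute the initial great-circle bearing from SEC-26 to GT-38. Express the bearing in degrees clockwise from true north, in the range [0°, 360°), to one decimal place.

Δλ = -58.2447°
y = sin Δλ · cos φ₂ = -0.823945
x = cos φ₁ sin φ₂ − sin φ₁ cos φ₂ cos Δλ = -0.083322
θ = atan2(y, x) = -95.7745° → 264.2255° (mod 360°)

264.2°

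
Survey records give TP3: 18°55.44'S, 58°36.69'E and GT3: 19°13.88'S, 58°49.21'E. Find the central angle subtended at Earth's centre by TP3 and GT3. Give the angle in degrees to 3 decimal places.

0.365°

TP3: φ = -18.92400°, λ = +58.61150°
GT3: φ = -19.23133°, λ = +58.82017°
Δφ = -0.3073°,  Δλ = 0.2087°
a = sin²(Δφ/2) + cos φ₁ cos φ₂ sin²(Δλ/2) = 0.000010
c = 2·arcsin(√a) = 0.006373 rad = 0.3652°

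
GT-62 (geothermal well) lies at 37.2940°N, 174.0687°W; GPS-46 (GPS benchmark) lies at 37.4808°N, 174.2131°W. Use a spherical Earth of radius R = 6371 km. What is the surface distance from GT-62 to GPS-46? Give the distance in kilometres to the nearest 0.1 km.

24.4 km

Δφ = 0.1868°,  Δλ = -0.1444°
a = sin²(Δφ/2) + cos φ₁ cos φ₂ sin²(Δλ/2) = 0.000004
c = 2·arcsin(√a) = 0.003826 rad = 0.2192°
d = R·c = 6371 × 0.003826 = 24.4 km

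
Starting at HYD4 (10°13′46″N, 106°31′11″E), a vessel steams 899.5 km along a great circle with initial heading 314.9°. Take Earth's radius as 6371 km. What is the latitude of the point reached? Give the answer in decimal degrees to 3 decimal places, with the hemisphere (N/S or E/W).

HYD4: φ = +10.22944°, λ = +106.51972°
δ = d/R = 899.5/6371 = 0.141187 rad
φ₂ = arcsin(sin φ₁ cos δ + cos φ₁ sin δ cos θ)
   = arcsin(0.17759·0.99005 + 0.98410·0.14072·0.70587) = 15.87702°
λ₂ = λ₁ + atan2(sin θ sin δ cos φ₁, cos δ − sin φ₁ sin φ₂) = 100.57151°

15.877°N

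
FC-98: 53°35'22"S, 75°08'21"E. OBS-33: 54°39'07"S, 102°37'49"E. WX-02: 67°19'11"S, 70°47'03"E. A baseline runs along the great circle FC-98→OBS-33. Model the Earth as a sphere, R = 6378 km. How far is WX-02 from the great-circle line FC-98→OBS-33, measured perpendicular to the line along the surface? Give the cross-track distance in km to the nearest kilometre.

FC-98: φ = -53.58944°, λ = +75.13917°
OBS-33: φ = -54.65194°, λ = +102.63028°
WX-02: φ = -67.31972°, λ = +70.78417°
δ₁₃ = central angle FC-98→WX-02 = 0.242407 rad  (haversine)
θ₁₃ = bearing FC-98→WX-02 = 187.006°,  θ₁₂ = bearing FC-98→OBS-33 = 104.912°
dₓₜ = R·arcsin(sin δ₁₃ · sin(θ₁₃ − θ₁₂)) = 6378·arcsin(0.24004·sin(82.095°)) = 1531.089 km
|dₓₜ| = 1531.089 km

1531 km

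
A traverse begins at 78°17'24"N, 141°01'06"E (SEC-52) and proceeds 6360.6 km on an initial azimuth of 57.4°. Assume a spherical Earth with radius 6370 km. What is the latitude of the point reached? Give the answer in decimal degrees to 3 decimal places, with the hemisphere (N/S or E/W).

SEC-52: φ = +78.29000°, λ = +141.01833°
δ = d/R = 6360.6/6370 = 0.998524 rad
φ₂ = arcsin(sin φ₁ cos δ + cos φ₁ sin δ cos θ)
   = arcsin(0.97919·0.54154 + 0.20296·0.84067·0.53877) = 38.47685°
λ₂ = λ₁ + atan2(sin θ sin δ cos φ₁, cos δ − sin φ₁ sin φ₂) = -103.76005°

38.477°N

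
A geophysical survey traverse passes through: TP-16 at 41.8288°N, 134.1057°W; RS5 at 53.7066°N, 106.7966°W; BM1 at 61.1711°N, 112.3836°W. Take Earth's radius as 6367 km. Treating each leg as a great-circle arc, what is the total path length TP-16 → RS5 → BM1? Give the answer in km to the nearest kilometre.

TP-16→RS5: c = 0.377932 rad, d = 2406.29 km
RS5→BM1: c = 0.140332 rad, d = 893.49 km
Total = 2406.29 + 893.49 = 3299.78 km

3300 km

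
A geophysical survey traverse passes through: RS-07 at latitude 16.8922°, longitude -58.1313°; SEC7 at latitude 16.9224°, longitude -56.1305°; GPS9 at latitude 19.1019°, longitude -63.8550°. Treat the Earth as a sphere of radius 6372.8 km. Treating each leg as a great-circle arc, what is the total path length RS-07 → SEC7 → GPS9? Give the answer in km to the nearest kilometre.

RS-07→SEC7: c = 0.033415 rad, d = 212.95 km
SEC7→GPS9: c = 0.133716 rad, d = 852.15 km
Total = 212.95 + 852.15 = 1065.09 km

1065 km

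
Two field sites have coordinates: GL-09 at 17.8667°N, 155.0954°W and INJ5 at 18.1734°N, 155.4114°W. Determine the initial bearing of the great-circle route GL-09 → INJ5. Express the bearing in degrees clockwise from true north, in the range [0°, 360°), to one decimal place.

Δλ = -0.3160°
y = sin Δλ · cos φ₂ = -0.005240
x = cos φ₁ sin φ₂ − sin φ₁ cos φ₂ cos Δλ = 0.005357
θ = atan2(y, x) = -44.3662° → 315.6338° (mod 360°)

315.6°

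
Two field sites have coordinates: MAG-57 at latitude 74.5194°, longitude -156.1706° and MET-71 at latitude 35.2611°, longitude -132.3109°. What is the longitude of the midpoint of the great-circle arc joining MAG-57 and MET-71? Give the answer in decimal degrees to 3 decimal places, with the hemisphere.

138.123°W

Bx = cos φ₂ cos Δλ = 0.746748,  By = cos φ₂ sin Δλ = 0.330285
φₘ = atan2(sin φ₁ + sin φ₂, √((cos φ₁ + Bx)² + By²)) = 55.32372°
λₘ = λ₁ + atan2(By, cos φ₁ + Bx) = -138.12323°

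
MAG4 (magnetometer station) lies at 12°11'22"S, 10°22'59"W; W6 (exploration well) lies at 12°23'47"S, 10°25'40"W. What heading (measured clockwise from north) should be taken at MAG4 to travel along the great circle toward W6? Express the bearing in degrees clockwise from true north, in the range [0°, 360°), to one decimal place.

191.9°

MAG4: φ = -12.18944°, λ = -10.38306°
W6: φ = -12.39639°, λ = -10.42778°
Δλ = -0.0447°
y = sin Δλ · cos φ₂ = -0.000762
x = cos φ₁ sin φ₂ − sin φ₁ cos φ₂ cos Δλ = -0.003612
θ = atan2(y, x) = -168.0817° → 191.9183° (mod 360°)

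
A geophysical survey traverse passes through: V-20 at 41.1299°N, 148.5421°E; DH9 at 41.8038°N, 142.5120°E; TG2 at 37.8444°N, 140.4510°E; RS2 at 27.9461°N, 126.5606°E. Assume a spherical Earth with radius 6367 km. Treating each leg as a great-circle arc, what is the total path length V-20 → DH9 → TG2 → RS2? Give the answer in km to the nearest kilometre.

2678 km

V-20→DH9: c = 0.079719 rad, d = 507.57 km
DH9→TG2: c = 0.074416 rad, d = 473.80 km
TG2→RS2: c = 0.266440 rad, d = 1696.42 km
Total = 507.57 + 473.80 + 1696.42 = 2677.80 km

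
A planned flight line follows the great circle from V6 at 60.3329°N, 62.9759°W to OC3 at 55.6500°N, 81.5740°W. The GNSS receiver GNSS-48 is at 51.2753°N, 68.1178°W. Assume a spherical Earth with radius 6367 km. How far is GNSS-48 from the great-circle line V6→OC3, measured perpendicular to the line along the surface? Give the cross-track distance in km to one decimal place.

840.0 km

δ₁₃ = central angle V6→GNSS-48 = 0.165813 rad  (haversine)
θ₁₃ = bearing V6→GNSS-48 = 199.858°,  θ₁₂ = bearing V6→OC3 = 252.703°
dₓₜ = R·arcsin(sin δ₁₃ · sin(θ₁₃ − θ₁₂)) = 6367·arcsin(0.16505·sin(-52.846°)) = -840.014 km
|dₓₜ| = 840.014 km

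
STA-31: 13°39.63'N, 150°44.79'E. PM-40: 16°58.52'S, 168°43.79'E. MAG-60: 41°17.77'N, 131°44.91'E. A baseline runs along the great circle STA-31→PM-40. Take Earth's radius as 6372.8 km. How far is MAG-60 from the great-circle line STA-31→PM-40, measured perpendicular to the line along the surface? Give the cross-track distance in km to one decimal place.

STA-31: φ = +13.66050°, λ = +150.74650°
PM-40: φ = -16.97533°, λ = +168.72983°
MAG-60: φ = +41.29617°, λ = +131.74850°
δ₁₃ = central angle STA-31→MAG-60 = 0.562079 rad  (haversine)
θ₁₃ = bearing STA-31→MAG-60 = 332.683°,  θ₁₂ = bearing STA-31→PM-40 = 149.362°
dₓₜ = R·arcsin(sin δ₁₃ · sin(θ₁₃ − θ₁₂)) = 6372.8·arcsin(0.53295·sin(183.321°)) = -196.794 km
|dₓₜ| = 196.794 km

196.8 km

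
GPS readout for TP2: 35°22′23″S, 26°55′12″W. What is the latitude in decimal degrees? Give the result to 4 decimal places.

35° + 22′/60 + 23″/3600 = 35 + 0.36667 + 0.00639 = 35.3731°

35.3731°S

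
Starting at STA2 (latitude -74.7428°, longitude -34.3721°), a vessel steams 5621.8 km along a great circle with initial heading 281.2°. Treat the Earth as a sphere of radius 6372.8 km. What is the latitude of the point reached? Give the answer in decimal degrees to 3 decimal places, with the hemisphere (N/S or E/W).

35.003°S

δ = d/R = 5621.8/6372.8 = 0.882155 rad
φ₂ = arcsin(sin φ₁ cos δ + cos φ₁ sin δ cos θ)
   = arcsin(-0.96475·0.63549 + 0.26315·0.77211·0.19423) = -35.00340°
λ₂ = λ₁ + atan2(sin θ sin δ cos φ₁, cos δ − sin φ₁ sin φ₂) = -101.98925°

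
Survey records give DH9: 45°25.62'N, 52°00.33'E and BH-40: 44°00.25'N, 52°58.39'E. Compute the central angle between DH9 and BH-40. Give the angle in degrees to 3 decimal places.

DH9: φ = +45.42700°, λ = +52.00550°
BH-40: φ = +44.00417°, λ = +52.97317°
Δφ = -1.4228°,  Δλ = 0.9677°
a = sin²(Δφ/2) + cos φ₁ cos φ₂ sin²(Δλ/2) = 0.000190
c = 2·arcsin(√a) = 0.027581 rad = 1.5803°

1.580°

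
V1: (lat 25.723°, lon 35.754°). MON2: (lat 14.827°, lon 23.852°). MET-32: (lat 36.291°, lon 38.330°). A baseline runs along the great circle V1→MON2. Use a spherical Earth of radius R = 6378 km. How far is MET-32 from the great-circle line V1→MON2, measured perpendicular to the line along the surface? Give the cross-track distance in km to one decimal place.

716.6 km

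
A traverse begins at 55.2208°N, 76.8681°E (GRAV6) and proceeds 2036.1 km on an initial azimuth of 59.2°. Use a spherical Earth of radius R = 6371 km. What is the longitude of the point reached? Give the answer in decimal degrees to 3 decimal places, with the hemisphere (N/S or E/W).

δ = d/R = 2036.1/6371 = 0.319589 rad
φ₂ = arcsin(sin φ₁ cos δ + cos φ₁ sin δ cos θ)
   = arcsin(0.82136·0.94936 + 0.57042·0.31418·0.51204) = 60.63697°
λ₂ = λ₁ + atan2(sin θ sin δ cos φ₁, cos δ − sin φ₁ sin φ₂) = 110.25987°

110.260°E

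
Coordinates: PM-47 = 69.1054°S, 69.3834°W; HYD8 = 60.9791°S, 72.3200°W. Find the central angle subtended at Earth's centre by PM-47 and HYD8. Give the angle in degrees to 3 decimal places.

8.218°

Δφ = 8.1263°,  Δλ = -2.9366°
a = sin²(Δφ/2) + cos φ₁ cos φ₂ sin²(Δλ/2) = 0.005134
c = 2·arcsin(√a) = 0.143429 rad = 8.2179°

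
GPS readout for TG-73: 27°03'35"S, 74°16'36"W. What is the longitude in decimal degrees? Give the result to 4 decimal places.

74.2767°W

74° + 16′/60 + 36″/3600 = 74 + 0.26667 + 0.01000 = 74.2767°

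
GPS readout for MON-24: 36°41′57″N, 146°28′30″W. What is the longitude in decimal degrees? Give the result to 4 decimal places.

146.4750°W

146° + 28′/60 + 30″/3600 = 146 + 0.46667 + 0.00833 = 146.4750°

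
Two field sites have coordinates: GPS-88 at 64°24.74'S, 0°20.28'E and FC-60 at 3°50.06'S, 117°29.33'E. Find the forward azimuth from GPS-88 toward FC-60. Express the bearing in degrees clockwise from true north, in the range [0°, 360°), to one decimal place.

116.3°

GPS-88: φ = -64.41233°, λ = +0.33800°
FC-60: φ = -3.83433°, λ = +117.48883°
Δλ = 117.1508°
y = sin Δλ · cos φ₂ = 0.887817
x = cos φ₁ sin φ₂ − sin φ₁ cos φ₂ cos Δλ = -0.439540
θ = atan2(y, x) = 116.3391° → 116.3391° (mod 360°)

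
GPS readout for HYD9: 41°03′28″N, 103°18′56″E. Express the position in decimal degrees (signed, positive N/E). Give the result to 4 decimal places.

+41.0578°, +103.3156°

lat: 41.0578° N → +41.0578°
lon: 103.3156° E → +103.3156°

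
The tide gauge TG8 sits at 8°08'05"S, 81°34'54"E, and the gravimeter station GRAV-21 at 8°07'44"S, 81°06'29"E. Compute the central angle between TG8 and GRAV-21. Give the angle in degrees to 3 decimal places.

0.469°

TG8: φ = -8.13472°, λ = +81.58167°
GRAV-21: φ = -8.12889°, λ = +81.10806°
Δφ = 0.0058°,  Δλ = -0.4736°
a = sin²(Δφ/2) + cos φ₁ cos φ₂ sin²(Δλ/2) = 0.000017
c = 2·arcsin(√a) = 0.008184 rad = 0.4689°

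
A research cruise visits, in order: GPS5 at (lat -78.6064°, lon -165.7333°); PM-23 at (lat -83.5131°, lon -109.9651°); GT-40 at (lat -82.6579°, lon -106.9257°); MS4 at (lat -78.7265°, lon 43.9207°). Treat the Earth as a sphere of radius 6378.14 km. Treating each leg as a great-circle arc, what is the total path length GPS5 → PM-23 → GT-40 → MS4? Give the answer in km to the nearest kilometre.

3158 km

GPS5→PM-23: c = 0.164062 rad, d = 1046.41 km
PM-23→GT-40: c = 0.016230 rad, d = 103.52 km
GT-40→MS4: c = 0.314838 rad, d = 2008.08 km
Total = 1046.41 + 103.52 + 2008.08 = 3158.01 km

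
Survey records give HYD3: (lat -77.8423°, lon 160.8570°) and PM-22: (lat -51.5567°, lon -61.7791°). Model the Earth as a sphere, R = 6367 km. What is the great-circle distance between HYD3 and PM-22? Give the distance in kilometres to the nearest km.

5332 km

Δφ = 26.2856°,  Δλ = 137.3639°
a = sin²(Δφ/2) + cos φ₁ cos φ₂ sin²(Δλ/2) = 0.165336
c = 2·arcsin(√a) = 0.837492 rad = 47.9847°
d = R·c = 6367 × 0.837492 = 5332.3 km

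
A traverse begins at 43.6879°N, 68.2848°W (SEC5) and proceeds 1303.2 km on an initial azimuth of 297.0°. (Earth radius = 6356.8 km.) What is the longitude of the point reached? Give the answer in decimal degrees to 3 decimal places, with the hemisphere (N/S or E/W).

84.012°W

δ = d/R = 1303.2/6356.8 = 0.205009 rad
φ₂ = arcsin(sin φ₁ cos δ + cos φ₁ sin δ cos θ)
   = arcsin(0.69073·0.97906 + 0.72311·0.20358·0.45399) = 47.99586°
λ₂ = λ₁ + atan2(sin θ sin δ cos φ₁, cos δ − sin φ₁ sin φ₂) = -84.01200°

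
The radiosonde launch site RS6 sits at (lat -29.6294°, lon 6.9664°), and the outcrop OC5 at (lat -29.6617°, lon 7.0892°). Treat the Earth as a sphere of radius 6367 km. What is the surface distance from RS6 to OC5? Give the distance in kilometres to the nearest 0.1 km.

Δφ = -0.0323°,  Δλ = 0.1228°
a = sin²(Δφ/2) + cos φ₁ cos φ₂ sin²(Δλ/2) = 0.000001
c = 2·arcsin(√a) = 0.001946 rad = 0.1115°
d = R·c = 6367 × 0.001946 = 12.4 km

12.4 km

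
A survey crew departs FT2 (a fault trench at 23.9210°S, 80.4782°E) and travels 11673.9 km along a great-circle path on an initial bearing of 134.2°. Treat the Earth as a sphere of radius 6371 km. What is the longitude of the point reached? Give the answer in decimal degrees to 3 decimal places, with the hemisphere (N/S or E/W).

153.183°W

δ = d/R = 11673.9/6371 = 1.832350 rad
φ₂ = arcsin(sin φ₁ cos δ + cos φ₁ sin δ cos θ)
   = arcsin(-0.40548·-0.25858 + 0.91411·0.96599·-0.69717) = -30.71442°
λ₂ = λ₁ + atan2(sin θ sin δ cos φ₁, cos δ − sin φ₁ sin φ₂) = -153.18269°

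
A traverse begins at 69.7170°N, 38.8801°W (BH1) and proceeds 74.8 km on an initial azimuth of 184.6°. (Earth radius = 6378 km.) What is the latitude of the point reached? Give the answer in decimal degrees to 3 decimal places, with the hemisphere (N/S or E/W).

69.047°N

δ = d/R = 74.8/6378 = 0.011728 rad
φ₂ = arcsin(sin φ₁ cos δ + cos φ₁ sin δ cos θ)
   = arcsin(0.93799·0.99993 + 0.34666·0.01173·-0.99678) = 69.04714°
λ₂ = λ₁ + atan2(sin θ sin δ cos φ₁, cos δ − sin φ₁ sin φ₂) = -39.03080°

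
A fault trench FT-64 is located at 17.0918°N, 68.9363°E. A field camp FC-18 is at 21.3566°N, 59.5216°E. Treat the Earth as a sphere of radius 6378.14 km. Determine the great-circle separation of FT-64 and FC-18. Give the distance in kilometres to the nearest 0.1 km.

1097.2 km

Δφ = 4.2648°,  Δλ = -9.4147°
a = sin²(Δφ/2) + cos φ₁ cos φ₂ sin²(Δλ/2) = 0.007380
c = 2·arcsin(√a) = 0.172025 rad = 9.8563°
d = R·c = 6378.14 × 0.172025 = 1097.2 km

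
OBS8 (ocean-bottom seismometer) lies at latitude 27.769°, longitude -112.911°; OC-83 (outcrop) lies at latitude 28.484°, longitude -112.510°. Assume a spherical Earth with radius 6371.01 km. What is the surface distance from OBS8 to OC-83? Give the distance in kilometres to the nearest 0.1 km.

88.7 km

Δφ = 0.7150°,  Δλ = 0.4010°
a = sin²(Δφ/2) + cos φ₁ cos φ₂ sin²(Δλ/2) = 0.000048
c = 2·arcsin(√a) = 0.013922 rad = 0.7977°
d = R·c = 6371.01 × 0.013922 = 88.7 km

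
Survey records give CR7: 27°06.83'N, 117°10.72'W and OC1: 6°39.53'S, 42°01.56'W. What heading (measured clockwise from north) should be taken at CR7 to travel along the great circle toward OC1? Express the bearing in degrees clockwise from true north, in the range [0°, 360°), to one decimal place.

102.9°

CR7: φ = +27.11383°, λ = -117.17867°
OC1: φ = -6.65883°, λ = -42.02600°
Δλ = 75.1527°
y = sin Δλ · cos φ₂ = 0.960091
x = cos φ₁ sin φ₂ − sin φ₁ cos φ₂ cos Δλ = -0.219212
θ = atan2(y, x) = 102.8615° → 102.8615° (mod 360°)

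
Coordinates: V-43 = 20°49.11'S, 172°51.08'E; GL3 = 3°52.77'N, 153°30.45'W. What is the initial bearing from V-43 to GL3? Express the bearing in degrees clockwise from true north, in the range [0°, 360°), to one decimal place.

57.0°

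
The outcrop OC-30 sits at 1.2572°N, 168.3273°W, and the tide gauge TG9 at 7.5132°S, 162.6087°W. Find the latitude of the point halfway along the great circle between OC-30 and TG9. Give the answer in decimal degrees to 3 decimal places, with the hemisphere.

3.132°S

Bx = cos φ₂ cos Δλ = 0.986481,  By = cos φ₂ sin Δλ = 0.098787
φₘ = atan2(sin φ₁ + sin φ₂, √((cos φ₁ + Bx)² + By²)) = -3.13189°
λₘ = λ₁ + atan2(By, cos φ₁ + Bx) = -165.47999°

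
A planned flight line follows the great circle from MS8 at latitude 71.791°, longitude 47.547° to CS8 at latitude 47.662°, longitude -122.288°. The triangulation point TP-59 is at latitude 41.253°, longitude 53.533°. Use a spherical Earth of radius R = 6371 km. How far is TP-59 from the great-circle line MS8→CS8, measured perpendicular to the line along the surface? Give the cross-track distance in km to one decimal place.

δ₁₃ = central angle MS8→TP-59 = 0.535504 rad  (haversine)
θ₁₃ = bearing MS8→TP-59 = 171.162°,  θ₁₂ = bearing MS8→CS8 = 352.137°
dₓₜ = R·arcsin(sin δ₁₃ · sin(θ₁₃ − θ₁₂)) = 6371·arcsin(0.51027·sin(-180.976°)) = 55.361 km
|dₓₜ| = 55.361 km

55.4 km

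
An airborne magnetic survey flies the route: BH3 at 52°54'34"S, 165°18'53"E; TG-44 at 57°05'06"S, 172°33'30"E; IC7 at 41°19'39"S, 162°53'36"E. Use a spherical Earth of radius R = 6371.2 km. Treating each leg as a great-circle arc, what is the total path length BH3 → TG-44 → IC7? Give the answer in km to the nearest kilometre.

BH3: φ = -52.90944°, λ = +165.31472°
TG-44: φ = -57.08500°, λ = +172.55833°
IC7: φ = -41.32750°, λ = +162.89333°
BH3→TG-44: c = 0.102708 rad, d = 654.37 km
TG-44→IC7: c = 0.295599 rad, d = 1883.32 km
Total = 654.37 + 1883.32 = 2537.69 km

2538 km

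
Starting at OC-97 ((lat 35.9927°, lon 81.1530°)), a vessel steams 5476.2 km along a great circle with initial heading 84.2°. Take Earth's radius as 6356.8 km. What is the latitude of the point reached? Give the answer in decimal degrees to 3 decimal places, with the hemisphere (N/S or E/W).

26.411°N

δ = d/R = 5476.2/6356.8 = 0.861471 rad
φ₂ = arcsin(sin φ₁ cos δ + cos φ₁ sin δ cos θ)
   = arcsin(0.58768·0.65132 + 0.80909·0.75880·0.10106) = 26.41136°
λ₂ = λ₁ + atan2(sin θ sin δ cos φ₁, cos δ − sin φ₁ sin φ₂) = 138.60015°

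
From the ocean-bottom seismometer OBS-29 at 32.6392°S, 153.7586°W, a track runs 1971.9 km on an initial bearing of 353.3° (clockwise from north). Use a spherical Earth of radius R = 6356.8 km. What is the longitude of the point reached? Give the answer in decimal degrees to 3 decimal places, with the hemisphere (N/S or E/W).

δ = d/R = 1971.9/6356.8 = 0.310203 rad
φ₂ = arcsin(sin φ₁ cos δ + cos φ₁ sin δ cos θ)
   = arcsin(-0.53935·0.95227 + 0.84208·0.30525·0.99317) = -14.96995°
λ₂ = λ₁ + atan2(sin θ sin δ cos φ₁, cos δ − sin φ₁ sin φ₂) = -155.87130°

155.871°W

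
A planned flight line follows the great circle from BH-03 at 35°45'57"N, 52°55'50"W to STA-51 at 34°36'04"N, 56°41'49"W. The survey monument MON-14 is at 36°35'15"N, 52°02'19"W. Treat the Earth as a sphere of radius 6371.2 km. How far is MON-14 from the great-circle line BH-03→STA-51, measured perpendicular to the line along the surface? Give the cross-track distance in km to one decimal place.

59.6 km

BH-03: φ = +35.76583°, λ = -52.93056°
STA-51: φ = +34.60111°, λ = -56.69694°
MON-14: φ = +36.58750°, λ = -52.03861°
δ₁₃ = central angle BH-03→MON-14 = 0.019067 rad  (haversine)
θ₁₃ = bearing BH-03→MON-14 = 40.964°,  θ₁₂ = bearing BH-03→STA-51 = 250.368°
dₓₜ = R·arcsin(sin δ₁₃ · sin(θ₁₃ − θ₁₂)) = 6371.2·arcsin(0.01907·sin(-209.404°)) = 59.640 km
|dₓₜ| = 59.640 km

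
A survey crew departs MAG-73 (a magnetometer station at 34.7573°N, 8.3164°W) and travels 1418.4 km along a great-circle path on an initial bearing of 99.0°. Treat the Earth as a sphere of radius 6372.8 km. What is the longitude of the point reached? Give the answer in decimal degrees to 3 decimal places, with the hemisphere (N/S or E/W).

6.556°E

δ = d/R = 1418.4/6372.8 = 0.222571 rad
φ₂ = arcsin(sin φ₁ cos δ + cos φ₁ sin δ cos θ)
   = arcsin(0.57010·0.97533 + 0.82157·0.22074·-0.15643) = 31.84810°
λ₂ = λ₁ + atan2(sin θ sin δ cos φ₁, cos δ − sin φ₁ sin φ₂) = 6.55560°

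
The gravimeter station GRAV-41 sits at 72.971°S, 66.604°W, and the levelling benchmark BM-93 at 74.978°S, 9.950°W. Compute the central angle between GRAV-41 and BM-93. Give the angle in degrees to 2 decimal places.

Δφ = -2.0070°,  Δλ = 56.6540°
a = sin²(Δφ/2) + cos φ₁ cos φ₂ sin²(Δλ/2) = 0.017397
c = 2·arcsin(√a) = 0.264567 rad = 15.1585°

15.16°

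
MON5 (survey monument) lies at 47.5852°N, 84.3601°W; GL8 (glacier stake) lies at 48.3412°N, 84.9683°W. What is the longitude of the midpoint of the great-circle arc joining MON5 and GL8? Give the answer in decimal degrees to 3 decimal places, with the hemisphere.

Bx = cos φ₂ cos Δλ = 0.664656,  By = cos φ₂ sin Δλ = -0.007056
φₘ = atan2(sin φ₁ + sin φ₂, √((cos φ₁ + Bx)² + By²)) = 47.96360°
λₘ = λ₁ + atan2(By, cos φ₁ + Bx) = -84.66197°

84.662°W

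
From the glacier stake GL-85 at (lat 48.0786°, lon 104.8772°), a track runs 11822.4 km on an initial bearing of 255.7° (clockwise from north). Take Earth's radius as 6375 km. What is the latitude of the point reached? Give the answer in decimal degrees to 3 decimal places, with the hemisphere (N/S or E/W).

δ = d/R = 11822.4/6375 = 1.854494 rad
φ₂ = arcsin(sin φ₁ cos δ + cos φ₁ sin δ cos θ)
   = arcsin(0.74406·-0.27991 + 0.66811·0.96003·-0.24700) = -21.51192°
λ₂ = λ₁ + atan2(sin θ sin δ cos φ₁, cos δ − sin φ₁ sin φ₂) = 14.22604°

21.512°S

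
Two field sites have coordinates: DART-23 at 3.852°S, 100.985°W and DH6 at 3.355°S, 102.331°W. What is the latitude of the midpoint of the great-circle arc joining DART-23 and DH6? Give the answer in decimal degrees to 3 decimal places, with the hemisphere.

Bx = cos φ₂ cos Δλ = 0.998011,  By = cos φ₂ sin Δλ = -0.023450
φₘ = atan2(sin φ₁ + sin φ₂, √((cos φ₁ + Bx)² + By²)) = -3.60375°
λₘ = λ₁ + atan2(By, cos φ₁ + Bx) = -101.65818°

3.604°S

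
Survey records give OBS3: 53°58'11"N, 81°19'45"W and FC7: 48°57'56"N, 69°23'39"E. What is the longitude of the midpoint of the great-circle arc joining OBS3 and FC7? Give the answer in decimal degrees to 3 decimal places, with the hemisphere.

OBS3: φ = +53.96972°, λ = -81.32917°
FC7: φ = +48.96556°, λ = +69.39417°
Bx = cos φ₂ cos Δλ = -0.572655,  By = cos φ₂ sin Δλ = 0.321053
φₘ = atan2(sin φ₁ + sin φ₂, √((cos φ₁ + Bx)² + By²)) = 78.37935°
λₘ = λ₁ + atan2(By, cos φ₁ + Bx) = 5.89659°

5.897°E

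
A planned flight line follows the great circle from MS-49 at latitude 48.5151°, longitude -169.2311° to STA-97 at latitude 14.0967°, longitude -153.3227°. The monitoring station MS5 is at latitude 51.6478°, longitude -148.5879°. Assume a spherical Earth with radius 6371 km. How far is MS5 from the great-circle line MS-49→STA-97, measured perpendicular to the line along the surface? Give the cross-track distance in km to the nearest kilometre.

1502 km

δ₁₃ = central angle MS-49→MS5 = 0.236709 rad  (haversine)
θ₁₃ = bearing MS-49→MS5 = 68.881°,  θ₁₂ = bearing MS-49→STA-97 = 153.679°
dₓₜ = R·arcsin(sin δ₁₃ · sin(θ₁₃ − θ₁₂)) = 6371·arcsin(0.23450·sin(-84.798°)) = -1501.741 km
|dₓₜ| = 1501.741 km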